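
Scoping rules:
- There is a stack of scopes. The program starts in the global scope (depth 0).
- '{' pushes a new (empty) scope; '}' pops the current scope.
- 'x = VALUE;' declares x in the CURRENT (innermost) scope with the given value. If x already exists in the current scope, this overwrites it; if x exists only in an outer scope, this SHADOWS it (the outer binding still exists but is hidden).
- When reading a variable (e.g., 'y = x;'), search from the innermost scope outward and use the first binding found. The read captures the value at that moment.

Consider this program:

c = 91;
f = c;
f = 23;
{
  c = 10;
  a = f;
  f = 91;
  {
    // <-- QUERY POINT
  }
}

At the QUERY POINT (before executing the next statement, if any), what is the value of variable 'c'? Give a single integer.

Answer: 10

Derivation:
Step 1: declare c=91 at depth 0
Step 2: declare f=(read c)=91 at depth 0
Step 3: declare f=23 at depth 0
Step 4: enter scope (depth=1)
Step 5: declare c=10 at depth 1
Step 6: declare a=(read f)=23 at depth 1
Step 7: declare f=91 at depth 1
Step 8: enter scope (depth=2)
Visible at query point: a=23 c=10 f=91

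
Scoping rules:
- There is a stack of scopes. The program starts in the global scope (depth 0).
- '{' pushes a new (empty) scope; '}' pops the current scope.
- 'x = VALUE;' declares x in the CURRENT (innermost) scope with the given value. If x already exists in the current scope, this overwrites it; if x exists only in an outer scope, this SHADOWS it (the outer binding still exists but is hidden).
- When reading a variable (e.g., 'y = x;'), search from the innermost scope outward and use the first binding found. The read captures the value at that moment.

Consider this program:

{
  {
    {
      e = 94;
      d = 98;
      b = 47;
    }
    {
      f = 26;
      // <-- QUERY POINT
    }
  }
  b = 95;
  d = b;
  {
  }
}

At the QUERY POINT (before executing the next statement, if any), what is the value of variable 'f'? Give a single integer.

Step 1: enter scope (depth=1)
Step 2: enter scope (depth=2)
Step 3: enter scope (depth=3)
Step 4: declare e=94 at depth 3
Step 5: declare d=98 at depth 3
Step 6: declare b=47 at depth 3
Step 7: exit scope (depth=2)
Step 8: enter scope (depth=3)
Step 9: declare f=26 at depth 3
Visible at query point: f=26

Answer: 26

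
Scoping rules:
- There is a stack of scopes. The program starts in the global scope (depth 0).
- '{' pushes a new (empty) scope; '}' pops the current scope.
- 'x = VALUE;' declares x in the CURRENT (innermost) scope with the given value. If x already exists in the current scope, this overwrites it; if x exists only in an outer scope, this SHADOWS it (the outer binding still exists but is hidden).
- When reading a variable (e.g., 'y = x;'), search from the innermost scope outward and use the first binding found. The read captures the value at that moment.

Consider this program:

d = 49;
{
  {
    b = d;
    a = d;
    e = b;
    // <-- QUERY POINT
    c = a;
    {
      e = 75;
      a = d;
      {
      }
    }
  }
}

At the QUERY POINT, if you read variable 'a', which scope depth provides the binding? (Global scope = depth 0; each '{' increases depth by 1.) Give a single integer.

Step 1: declare d=49 at depth 0
Step 2: enter scope (depth=1)
Step 3: enter scope (depth=2)
Step 4: declare b=(read d)=49 at depth 2
Step 5: declare a=(read d)=49 at depth 2
Step 6: declare e=(read b)=49 at depth 2
Visible at query point: a=49 b=49 d=49 e=49

Answer: 2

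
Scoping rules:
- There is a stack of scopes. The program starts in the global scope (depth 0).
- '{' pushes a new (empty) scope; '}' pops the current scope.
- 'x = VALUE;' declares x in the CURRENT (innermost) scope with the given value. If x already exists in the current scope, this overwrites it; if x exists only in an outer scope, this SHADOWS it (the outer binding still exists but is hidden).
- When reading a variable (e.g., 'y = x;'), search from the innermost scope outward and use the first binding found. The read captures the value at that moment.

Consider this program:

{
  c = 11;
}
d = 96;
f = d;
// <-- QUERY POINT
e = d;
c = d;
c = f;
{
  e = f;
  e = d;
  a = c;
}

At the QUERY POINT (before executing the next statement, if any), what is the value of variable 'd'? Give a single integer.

Step 1: enter scope (depth=1)
Step 2: declare c=11 at depth 1
Step 3: exit scope (depth=0)
Step 4: declare d=96 at depth 0
Step 5: declare f=(read d)=96 at depth 0
Visible at query point: d=96 f=96

Answer: 96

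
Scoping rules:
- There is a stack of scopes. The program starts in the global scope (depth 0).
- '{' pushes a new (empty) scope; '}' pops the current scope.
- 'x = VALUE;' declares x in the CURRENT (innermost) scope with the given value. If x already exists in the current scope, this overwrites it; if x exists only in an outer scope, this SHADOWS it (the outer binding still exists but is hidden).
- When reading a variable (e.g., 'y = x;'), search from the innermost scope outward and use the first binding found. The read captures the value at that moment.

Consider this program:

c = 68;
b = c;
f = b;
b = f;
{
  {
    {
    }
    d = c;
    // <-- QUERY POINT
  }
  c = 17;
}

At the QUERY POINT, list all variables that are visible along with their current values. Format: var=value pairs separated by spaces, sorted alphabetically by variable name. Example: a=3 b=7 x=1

Step 1: declare c=68 at depth 0
Step 2: declare b=(read c)=68 at depth 0
Step 3: declare f=(read b)=68 at depth 0
Step 4: declare b=(read f)=68 at depth 0
Step 5: enter scope (depth=1)
Step 6: enter scope (depth=2)
Step 7: enter scope (depth=3)
Step 8: exit scope (depth=2)
Step 9: declare d=(read c)=68 at depth 2
Visible at query point: b=68 c=68 d=68 f=68

Answer: b=68 c=68 d=68 f=68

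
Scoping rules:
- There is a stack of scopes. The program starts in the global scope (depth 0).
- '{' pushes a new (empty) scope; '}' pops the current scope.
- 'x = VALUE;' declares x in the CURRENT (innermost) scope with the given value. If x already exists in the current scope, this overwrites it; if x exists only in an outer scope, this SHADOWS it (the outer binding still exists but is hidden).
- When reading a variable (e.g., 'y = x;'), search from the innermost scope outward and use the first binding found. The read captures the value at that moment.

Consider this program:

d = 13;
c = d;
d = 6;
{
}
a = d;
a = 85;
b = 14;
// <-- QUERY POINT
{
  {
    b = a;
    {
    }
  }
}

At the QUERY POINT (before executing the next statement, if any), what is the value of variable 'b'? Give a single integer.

Answer: 14

Derivation:
Step 1: declare d=13 at depth 0
Step 2: declare c=(read d)=13 at depth 0
Step 3: declare d=6 at depth 0
Step 4: enter scope (depth=1)
Step 5: exit scope (depth=0)
Step 6: declare a=(read d)=6 at depth 0
Step 7: declare a=85 at depth 0
Step 8: declare b=14 at depth 0
Visible at query point: a=85 b=14 c=13 d=6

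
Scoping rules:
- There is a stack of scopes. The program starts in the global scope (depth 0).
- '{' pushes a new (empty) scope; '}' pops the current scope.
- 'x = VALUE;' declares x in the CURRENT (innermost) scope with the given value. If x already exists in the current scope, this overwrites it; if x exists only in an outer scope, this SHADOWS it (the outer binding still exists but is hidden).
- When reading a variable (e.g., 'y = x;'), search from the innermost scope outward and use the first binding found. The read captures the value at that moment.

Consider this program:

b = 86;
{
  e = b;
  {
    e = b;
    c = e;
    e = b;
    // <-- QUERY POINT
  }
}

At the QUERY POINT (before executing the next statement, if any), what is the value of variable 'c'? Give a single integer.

Answer: 86

Derivation:
Step 1: declare b=86 at depth 0
Step 2: enter scope (depth=1)
Step 3: declare e=(read b)=86 at depth 1
Step 4: enter scope (depth=2)
Step 5: declare e=(read b)=86 at depth 2
Step 6: declare c=(read e)=86 at depth 2
Step 7: declare e=(read b)=86 at depth 2
Visible at query point: b=86 c=86 e=86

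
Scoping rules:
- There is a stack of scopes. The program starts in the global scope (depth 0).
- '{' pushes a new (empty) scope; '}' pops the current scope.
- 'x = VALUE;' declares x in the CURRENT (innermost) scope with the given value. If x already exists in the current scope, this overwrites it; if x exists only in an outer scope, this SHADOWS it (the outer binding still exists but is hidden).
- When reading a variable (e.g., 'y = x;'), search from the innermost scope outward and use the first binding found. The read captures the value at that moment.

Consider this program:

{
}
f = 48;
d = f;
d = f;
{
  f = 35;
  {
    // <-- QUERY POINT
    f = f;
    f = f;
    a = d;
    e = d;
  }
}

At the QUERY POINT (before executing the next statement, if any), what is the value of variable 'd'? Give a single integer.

Answer: 48

Derivation:
Step 1: enter scope (depth=1)
Step 2: exit scope (depth=0)
Step 3: declare f=48 at depth 0
Step 4: declare d=(read f)=48 at depth 0
Step 5: declare d=(read f)=48 at depth 0
Step 6: enter scope (depth=1)
Step 7: declare f=35 at depth 1
Step 8: enter scope (depth=2)
Visible at query point: d=48 f=35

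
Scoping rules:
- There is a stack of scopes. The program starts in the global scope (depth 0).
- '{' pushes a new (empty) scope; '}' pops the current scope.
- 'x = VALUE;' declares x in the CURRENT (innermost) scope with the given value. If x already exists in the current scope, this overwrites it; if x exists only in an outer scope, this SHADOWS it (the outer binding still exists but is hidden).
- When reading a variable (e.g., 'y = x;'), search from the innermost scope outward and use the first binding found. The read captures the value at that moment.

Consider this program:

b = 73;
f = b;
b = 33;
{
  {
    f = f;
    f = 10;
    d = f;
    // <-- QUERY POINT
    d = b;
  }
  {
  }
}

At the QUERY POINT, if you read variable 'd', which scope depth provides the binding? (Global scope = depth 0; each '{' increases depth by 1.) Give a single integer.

Answer: 2

Derivation:
Step 1: declare b=73 at depth 0
Step 2: declare f=(read b)=73 at depth 0
Step 3: declare b=33 at depth 0
Step 4: enter scope (depth=1)
Step 5: enter scope (depth=2)
Step 6: declare f=(read f)=73 at depth 2
Step 7: declare f=10 at depth 2
Step 8: declare d=(read f)=10 at depth 2
Visible at query point: b=33 d=10 f=10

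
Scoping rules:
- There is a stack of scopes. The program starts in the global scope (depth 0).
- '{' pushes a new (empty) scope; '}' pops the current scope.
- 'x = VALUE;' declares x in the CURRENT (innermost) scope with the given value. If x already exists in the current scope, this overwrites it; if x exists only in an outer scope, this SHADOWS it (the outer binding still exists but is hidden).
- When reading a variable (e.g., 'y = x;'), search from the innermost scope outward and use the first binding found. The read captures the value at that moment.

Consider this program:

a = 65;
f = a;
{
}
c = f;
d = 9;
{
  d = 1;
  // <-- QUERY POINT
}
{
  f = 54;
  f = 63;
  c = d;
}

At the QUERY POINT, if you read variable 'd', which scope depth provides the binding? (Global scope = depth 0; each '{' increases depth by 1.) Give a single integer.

Step 1: declare a=65 at depth 0
Step 2: declare f=(read a)=65 at depth 0
Step 3: enter scope (depth=1)
Step 4: exit scope (depth=0)
Step 5: declare c=(read f)=65 at depth 0
Step 6: declare d=9 at depth 0
Step 7: enter scope (depth=1)
Step 8: declare d=1 at depth 1
Visible at query point: a=65 c=65 d=1 f=65

Answer: 1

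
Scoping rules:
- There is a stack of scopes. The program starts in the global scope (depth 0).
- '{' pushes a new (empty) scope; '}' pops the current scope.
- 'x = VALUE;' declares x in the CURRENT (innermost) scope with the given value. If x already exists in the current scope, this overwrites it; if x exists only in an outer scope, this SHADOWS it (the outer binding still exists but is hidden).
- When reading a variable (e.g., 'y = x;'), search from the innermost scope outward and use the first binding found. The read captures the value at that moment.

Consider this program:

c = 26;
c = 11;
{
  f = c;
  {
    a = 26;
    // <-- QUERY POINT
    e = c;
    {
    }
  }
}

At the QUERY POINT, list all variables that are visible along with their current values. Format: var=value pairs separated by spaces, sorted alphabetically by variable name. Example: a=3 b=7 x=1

Step 1: declare c=26 at depth 0
Step 2: declare c=11 at depth 0
Step 3: enter scope (depth=1)
Step 4: declare f=(read c)=11 at depth 1
Step 5: enter scope (depth=2)
Step 6: declare a=26 at depth 2
Visible at query point: a=26 c=11 f=11

Answer: a=26 c=11 f=11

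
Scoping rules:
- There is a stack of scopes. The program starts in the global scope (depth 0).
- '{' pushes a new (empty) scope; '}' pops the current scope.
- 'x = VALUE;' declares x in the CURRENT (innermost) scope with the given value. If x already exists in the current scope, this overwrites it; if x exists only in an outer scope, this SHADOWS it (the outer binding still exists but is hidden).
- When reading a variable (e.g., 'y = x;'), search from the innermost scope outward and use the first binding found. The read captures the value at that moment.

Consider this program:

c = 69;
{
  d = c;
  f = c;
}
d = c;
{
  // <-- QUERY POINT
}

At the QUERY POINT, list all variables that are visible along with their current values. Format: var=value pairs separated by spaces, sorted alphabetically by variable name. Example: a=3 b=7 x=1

Answer: c=69 d=69

Derivation:
Step 1: declare c=69 at depth 0
Step 2: enter scope (depth=1)
Step 3: declare d=(read c)=69 at depth 1
Step 4: declare f=(read c)=69 at depth 1
Step 5: exit scope (depth=0)
Step 6: declare d=(read c)=69 at depth 0
Step 7: enter scope (depth=1)
Visible at query point: c=69 d=69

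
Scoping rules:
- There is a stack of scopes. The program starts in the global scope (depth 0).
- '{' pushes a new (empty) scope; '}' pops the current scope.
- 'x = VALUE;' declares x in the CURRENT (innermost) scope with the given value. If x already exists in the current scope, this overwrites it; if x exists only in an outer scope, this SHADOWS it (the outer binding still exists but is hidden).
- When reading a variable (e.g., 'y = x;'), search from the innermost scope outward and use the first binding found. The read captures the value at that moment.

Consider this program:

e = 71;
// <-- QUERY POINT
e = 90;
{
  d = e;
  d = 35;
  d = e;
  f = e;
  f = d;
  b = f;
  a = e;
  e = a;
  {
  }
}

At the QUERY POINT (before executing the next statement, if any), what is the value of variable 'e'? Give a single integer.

Answer: 71

Derivation:
Step 1: declare e=71 at depth 0
Visible at query point: e=71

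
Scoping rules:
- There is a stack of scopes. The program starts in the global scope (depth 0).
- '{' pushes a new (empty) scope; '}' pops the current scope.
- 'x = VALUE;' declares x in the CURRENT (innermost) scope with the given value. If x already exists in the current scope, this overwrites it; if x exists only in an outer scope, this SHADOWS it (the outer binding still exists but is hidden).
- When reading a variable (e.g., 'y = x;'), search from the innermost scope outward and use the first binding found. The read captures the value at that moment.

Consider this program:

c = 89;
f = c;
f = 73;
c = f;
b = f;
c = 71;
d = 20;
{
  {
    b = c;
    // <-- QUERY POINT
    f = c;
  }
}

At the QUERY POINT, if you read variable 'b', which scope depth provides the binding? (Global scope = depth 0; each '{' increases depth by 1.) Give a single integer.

Answer: 2

Derivation:
Step 1: declare c=89 at depth 0
Step 2: declare f=(read c)=89 at depth 0
Step 3: declare f=73 at depth 0
Step 4: declare c=(read f)=73 at depth 0
Step 5: declare b=(read f)=73 at depth 0
Step 6: declare c=71 at depth 0
Step 7: declare d=20 at depth 0
Step 8: enter scope (depth=1)
Step 9: enter scope (depth=2)
Step 10: declare b=(read c)=71 at depth 2
Visible at query point: b=71 c=71 d=20 f=73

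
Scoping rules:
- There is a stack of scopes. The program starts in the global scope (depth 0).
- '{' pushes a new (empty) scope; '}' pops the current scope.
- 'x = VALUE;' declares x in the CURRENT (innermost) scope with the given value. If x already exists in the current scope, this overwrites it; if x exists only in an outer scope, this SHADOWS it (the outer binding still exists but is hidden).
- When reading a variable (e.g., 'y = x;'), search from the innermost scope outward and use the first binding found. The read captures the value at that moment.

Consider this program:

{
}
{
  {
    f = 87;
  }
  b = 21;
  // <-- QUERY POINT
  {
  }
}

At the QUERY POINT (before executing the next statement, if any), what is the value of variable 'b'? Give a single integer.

Step 1: enter scope (depth=1)
Step 2: exit scope (depth=0)
Step 3: enter scope (depth=1)
Step 4: enter scope (depth=2)
Step 5: declare f=87 at depth 2
Step 6: exit scope (depth=1)
Step 7: declare b=21 at depth 1
Visible at query point: b=21

Answer: 21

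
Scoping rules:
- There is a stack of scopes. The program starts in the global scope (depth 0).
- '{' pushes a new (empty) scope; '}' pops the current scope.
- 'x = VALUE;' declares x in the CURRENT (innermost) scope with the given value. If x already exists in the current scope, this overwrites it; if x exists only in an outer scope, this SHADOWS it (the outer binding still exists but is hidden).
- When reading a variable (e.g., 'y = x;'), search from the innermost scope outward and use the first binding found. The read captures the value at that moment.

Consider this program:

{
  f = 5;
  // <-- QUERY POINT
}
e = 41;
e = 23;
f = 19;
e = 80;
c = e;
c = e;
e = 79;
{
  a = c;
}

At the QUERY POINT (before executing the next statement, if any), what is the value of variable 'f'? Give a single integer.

Answer: 5

Derivation:
Step 1: enter scope (depth=1)
Step 2: declare f=5 at depth 1
Visible at query point: f=5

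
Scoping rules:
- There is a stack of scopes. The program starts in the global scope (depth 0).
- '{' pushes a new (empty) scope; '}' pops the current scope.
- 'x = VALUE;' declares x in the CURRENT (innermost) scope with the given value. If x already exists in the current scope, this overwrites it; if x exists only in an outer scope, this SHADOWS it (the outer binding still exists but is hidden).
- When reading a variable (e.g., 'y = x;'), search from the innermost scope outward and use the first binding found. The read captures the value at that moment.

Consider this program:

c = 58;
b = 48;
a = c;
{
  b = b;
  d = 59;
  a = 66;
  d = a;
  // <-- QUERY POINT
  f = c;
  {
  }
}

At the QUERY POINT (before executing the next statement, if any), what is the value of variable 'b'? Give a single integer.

Step 1: declare c=58 at depth 0
Step 2: declare b=48 at depth 0
Step 3: declare a=(read c)=58 at depth 0
Step 4: enter scope (depth=1)
Step 5: declare b=(read b)=48 at depth 1
Step 6: declare d=59 at depth 1
Step 7: declare a=66 at depth 1
Step 8: declare d=(read a)=66 at depth 1
Visible at query point: a=66 b=48 c=58 d=66

Answer: 48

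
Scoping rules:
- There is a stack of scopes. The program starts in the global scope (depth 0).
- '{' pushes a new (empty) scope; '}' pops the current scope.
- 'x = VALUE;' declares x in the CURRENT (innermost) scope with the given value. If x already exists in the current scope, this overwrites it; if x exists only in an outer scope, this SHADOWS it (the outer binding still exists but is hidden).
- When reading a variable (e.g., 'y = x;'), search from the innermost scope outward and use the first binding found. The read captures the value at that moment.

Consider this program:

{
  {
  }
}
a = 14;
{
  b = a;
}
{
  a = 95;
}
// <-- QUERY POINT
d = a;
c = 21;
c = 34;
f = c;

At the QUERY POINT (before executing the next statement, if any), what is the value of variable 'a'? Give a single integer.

Step 1: enter scope (depth=1)
Step 2: enter scope (depth=2)
Step 3: exit scope (depth=1)
Step 4: exit scope (depth=0)
Step 5: declare a=14 at depth 0
Step 6: enter scope (depth=1)
Step 7: declare b=(read a)=14 at depth 1
Step 8: exit scope (depth=0)
Step 9: enter scope (depth=1)
Step 10: declare a=95 at depth 1
Step 11: exit scope (depth=0)
Visible at query point: a=14

Answer: 14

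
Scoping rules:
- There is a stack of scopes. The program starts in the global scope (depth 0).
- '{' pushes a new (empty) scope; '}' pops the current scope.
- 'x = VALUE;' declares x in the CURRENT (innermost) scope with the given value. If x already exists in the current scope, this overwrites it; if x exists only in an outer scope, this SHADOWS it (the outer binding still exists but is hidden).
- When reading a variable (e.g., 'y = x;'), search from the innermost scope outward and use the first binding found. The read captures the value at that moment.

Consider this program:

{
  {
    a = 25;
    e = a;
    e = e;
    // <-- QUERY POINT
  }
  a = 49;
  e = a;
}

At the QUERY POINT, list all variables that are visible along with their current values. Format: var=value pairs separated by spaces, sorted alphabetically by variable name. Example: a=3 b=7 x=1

Step 1: enter scope (depth=1)
Step 2: enter scope (depth=2)
Step 3: declare a=25 at depth 2
Step 4: declare e=(read a)=25 at depth 2
Step 5: declare e=(read e)=25 at depth 2
Visible at query point: a=25 e=25

Answer: a=25 e=25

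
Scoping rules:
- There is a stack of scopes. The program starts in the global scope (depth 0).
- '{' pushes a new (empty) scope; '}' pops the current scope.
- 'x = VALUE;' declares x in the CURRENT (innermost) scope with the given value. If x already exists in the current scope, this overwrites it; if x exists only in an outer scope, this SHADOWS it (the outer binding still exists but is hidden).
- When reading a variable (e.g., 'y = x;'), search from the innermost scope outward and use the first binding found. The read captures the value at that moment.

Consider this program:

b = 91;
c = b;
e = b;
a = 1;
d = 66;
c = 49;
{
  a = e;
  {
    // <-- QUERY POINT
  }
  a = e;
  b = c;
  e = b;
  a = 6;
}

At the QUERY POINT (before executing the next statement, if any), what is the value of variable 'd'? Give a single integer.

Answer: 66

Derivation:
Step 1: declare b=91 at depth 0
Step 2: declare c=(read b)=91 at depth 0
Step 3: declare e=(read b)=91 at depth 0
Step 4: declare a=1 at depth 0
Step 5: declare d=66 at depth 0
Step 6: declare c=49 at depth 0
Step 7: enter scope (depth=1)
Step 8: declare a=(read e)=91 at depth 1
Step 9: enter scope (depth=2)
Visible at query point: a=91 b=91 c=49 d=66 e=91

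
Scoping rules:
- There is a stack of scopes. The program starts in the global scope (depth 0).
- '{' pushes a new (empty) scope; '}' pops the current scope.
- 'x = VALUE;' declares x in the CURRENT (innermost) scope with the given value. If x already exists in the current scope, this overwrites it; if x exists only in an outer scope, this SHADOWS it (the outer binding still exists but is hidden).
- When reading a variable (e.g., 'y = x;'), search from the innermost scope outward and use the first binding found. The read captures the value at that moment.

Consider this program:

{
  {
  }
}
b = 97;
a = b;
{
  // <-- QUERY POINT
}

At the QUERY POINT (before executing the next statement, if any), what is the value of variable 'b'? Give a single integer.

Answer: 97

Derivation:
Step 1: enter scope (depth=1)
Step 2: enter scope (depth=2)
Step 3: exit scope (depth=1)
Step 4: exit scope (depth=0)
Step 5: declare b=97 at depth 0
Step 6: declare a=(read b)=97 at depth 0
Step 7: enter scope (depth=1)
Visible at query point: a=97 b=97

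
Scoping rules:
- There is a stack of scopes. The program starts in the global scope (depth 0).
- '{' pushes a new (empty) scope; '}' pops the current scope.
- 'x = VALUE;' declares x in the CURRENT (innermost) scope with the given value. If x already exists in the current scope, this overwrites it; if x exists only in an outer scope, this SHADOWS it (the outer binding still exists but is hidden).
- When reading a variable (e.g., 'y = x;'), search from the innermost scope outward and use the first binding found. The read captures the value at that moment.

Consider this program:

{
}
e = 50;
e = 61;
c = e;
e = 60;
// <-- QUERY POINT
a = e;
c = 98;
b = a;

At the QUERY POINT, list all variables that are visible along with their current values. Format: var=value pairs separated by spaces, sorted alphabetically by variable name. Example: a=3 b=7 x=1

Step 1: enter scope (depth=1)
Step 2: exit scope (depth=0)
Step 3: declare e=50 at depth 0
Step 4: declare e=61 at depth 0
Step 5: declare c=(read e)=61 at depth 0
Step 6: declare e=60 at depth 0
Visible at query point: c=61 e=60

Answer: c=61 e=60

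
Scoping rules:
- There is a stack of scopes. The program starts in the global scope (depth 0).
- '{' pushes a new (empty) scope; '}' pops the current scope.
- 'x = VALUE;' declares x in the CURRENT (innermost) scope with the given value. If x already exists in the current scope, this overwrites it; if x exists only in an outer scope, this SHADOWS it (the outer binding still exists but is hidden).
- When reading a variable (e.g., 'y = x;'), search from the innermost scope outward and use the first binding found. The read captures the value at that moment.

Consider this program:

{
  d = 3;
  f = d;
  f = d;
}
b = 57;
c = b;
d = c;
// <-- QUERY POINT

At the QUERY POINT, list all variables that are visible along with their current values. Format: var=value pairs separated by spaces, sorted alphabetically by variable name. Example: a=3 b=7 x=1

Step 1: enter scope (depth=1)
Step 2: declare d=3 at depth 1
Step 3: declare f=(read d)=3 at depth 1
Step 4: declare f=(read d)=3 at depth 1
Step 5: exit scope (depth=0)
Step 6: declare b=57 at depth 0
Step 7: declare c=(read b)=57 at depth 0
Step 8: declare d=(read c)=57 at depth 0
Visible at query point: b=57 c=57 d=57

Answer: b=57 c=57 d=57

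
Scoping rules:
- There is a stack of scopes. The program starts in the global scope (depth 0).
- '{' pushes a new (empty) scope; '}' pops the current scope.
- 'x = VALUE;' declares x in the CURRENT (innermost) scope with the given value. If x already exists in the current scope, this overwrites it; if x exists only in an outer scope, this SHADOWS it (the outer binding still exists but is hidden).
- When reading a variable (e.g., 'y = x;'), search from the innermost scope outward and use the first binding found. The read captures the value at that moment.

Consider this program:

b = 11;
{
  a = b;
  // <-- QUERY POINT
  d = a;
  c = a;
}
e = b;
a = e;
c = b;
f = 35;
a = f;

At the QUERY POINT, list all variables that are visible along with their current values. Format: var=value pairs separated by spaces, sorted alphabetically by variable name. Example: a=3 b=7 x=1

Answer: a=11 b=11

Derivation:
Step 1: declare b=11 at depth 0
Step 2: enter scope (depth=1)
Step 3: declare a=(read b)=11 at depth 1
Visible at query point: a=11 b=11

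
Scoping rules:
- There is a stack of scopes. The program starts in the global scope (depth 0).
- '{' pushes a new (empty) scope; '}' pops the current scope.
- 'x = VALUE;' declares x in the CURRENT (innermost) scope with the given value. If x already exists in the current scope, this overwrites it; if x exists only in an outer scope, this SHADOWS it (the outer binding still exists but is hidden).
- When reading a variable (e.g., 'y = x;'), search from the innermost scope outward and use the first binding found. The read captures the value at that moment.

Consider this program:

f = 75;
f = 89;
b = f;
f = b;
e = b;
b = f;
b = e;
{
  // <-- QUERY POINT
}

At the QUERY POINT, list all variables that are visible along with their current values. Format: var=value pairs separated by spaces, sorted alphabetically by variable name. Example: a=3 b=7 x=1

Answer: b=89 e=89 f=89

Derivation:
Step 1: declare f=75 at depth 0
Step 2: declare f=89 at depth 0
Step 3: declare b=(read f)=89 at depth 0
Step 4: declare f=(read b)=89 at depth 0
Step 5: declare e=(read b)=89 at depth 0
Step 6: declare b=(read f)=89 at depth 0
Step 7: declare b=(read e)=89 at depth 0
Step 8: enter scope (depth=1)
Visible at query point: b=89 e=89 f=89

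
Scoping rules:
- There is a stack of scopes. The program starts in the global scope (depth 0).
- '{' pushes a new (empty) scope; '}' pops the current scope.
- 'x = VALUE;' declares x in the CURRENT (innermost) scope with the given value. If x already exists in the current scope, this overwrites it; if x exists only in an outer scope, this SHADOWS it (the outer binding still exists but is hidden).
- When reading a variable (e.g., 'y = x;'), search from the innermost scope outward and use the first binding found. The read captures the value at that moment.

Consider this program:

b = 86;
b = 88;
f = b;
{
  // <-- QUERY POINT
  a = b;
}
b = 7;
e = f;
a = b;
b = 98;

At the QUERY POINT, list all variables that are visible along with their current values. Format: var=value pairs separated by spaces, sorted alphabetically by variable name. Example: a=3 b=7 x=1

Answer: b=88 f=88

Derivation:
Step 1: declare b=86 at depth 0
Step 2: declare b=88 at depth 0
Step 3: declare f=(read b)=88 at depth 0
Step 4: enter scope (depth=1)
Visible at query point: b=88 f=88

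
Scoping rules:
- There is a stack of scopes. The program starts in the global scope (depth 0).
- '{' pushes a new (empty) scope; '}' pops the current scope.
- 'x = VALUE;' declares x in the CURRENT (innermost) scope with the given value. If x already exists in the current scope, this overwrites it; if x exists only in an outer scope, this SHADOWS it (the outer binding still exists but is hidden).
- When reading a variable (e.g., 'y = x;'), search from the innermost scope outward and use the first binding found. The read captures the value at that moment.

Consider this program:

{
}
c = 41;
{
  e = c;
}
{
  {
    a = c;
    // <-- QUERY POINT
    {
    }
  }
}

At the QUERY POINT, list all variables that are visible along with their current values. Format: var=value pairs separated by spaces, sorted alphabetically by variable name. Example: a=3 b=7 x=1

Step 1: enter scope (depth=1)
Step 2: exit scope (depth=0)
Step 3: declare c=41 at depth 0
Step 4: enter scope (depth=1)
Step 5: declare e=(read c)=41 at depth 1
Step 6: exit scope (depth=0)
Step 7: enter scope (depth=1)
Step 8: enter scope (depth=2)
Step 9: declare a=(read c)=41 at depth 2
Visible at query point: a=41 c=41

Answer: a=41 c=41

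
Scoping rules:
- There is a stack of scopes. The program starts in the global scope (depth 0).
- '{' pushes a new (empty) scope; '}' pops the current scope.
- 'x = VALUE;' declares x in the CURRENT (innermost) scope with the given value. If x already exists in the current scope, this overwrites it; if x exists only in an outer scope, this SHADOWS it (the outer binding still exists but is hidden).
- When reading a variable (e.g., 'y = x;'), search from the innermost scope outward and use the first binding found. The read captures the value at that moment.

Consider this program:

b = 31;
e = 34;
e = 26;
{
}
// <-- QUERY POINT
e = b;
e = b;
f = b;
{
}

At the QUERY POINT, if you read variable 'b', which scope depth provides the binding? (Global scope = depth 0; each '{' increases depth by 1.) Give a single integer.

Answer: 0

Derivation:
Step 1: declare b=31 at depth 0
Step 2: declare e=34 at depth 0
Step 3: declare e=26 at depth 0
Step 4: enter scope (depth=1)
Step 5: exit scope (depth=0)
Visible at query point: b=31 e=26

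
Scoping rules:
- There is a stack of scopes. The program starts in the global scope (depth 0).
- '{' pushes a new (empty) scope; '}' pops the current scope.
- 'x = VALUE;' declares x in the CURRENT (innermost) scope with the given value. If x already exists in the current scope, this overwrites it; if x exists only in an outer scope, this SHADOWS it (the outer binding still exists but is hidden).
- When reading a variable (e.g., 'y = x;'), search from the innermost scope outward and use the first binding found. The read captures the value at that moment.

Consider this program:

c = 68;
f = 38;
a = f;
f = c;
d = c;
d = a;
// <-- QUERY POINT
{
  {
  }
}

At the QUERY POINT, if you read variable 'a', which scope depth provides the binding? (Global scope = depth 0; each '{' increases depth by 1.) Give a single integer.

Answer: 0

Derivation:
Step 1: declare c=68 at depth 0
Step 2: declare f=38 at depth 0
Step 3: declare a=(read f)=38 at depth 0
Step 4: declare f=(read c)=68 at depth 0
Step 5: declare d=(read c)=68 at depth 0
Step 6: declare d=(read a)=38 at depth 0
Visible at query point: a=38 c=68 d=38 f=68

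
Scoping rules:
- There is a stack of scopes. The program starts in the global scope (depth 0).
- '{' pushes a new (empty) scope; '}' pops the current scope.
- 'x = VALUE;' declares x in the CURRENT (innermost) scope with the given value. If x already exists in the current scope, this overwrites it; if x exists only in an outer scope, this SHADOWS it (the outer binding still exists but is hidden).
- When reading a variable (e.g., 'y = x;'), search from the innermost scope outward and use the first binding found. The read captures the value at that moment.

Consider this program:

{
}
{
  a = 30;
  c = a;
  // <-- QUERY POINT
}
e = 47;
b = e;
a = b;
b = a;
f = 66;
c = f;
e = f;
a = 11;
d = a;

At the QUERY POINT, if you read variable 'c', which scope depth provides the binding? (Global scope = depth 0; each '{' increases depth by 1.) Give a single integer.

Step 1: enter scope (depth=1)
Step 2: exit scope (depth=0)
Step 3: enter scope (depth=1)
Step 4: declare a=30 at depth 1
Step 5: declare c=(read a)=30 at depth 1
Visible at query point: a=30 c=30

Answer: 1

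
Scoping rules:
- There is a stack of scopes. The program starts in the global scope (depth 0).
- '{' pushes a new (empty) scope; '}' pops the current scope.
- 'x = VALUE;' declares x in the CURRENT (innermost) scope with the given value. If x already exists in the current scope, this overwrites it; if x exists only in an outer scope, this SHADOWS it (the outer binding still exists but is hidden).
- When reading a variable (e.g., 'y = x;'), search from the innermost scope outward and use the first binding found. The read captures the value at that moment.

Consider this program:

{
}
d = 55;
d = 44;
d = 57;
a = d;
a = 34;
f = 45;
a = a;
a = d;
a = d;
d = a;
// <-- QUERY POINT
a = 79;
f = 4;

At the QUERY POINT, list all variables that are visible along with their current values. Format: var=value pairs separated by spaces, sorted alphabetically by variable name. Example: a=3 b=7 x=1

Answer: a=57 d=57 f=45

Derivation:
Step 1: enter scope (depth=1)
Step 2: exit scope (depth=0)
Step 3: declare d=55 at depth 0
Step 4: declare d=44 at depth 0
Step 5: declare d=57 at depth 0
Step 6: declare a=(read d)=57 at depth 0
Step 7: declare a=34 at depth 0
Step 8: declare f=45 at depth 0
Step 9: declare a=(read a)=34 at depth 0
Step 10: declare a=(read d)=57 at depth 0
Step 11: declare a=(read d)=57 at depth 0
Step 12: declare d=(read a)=57 at depth 0
Visible at query point: a=57 d=57 f=45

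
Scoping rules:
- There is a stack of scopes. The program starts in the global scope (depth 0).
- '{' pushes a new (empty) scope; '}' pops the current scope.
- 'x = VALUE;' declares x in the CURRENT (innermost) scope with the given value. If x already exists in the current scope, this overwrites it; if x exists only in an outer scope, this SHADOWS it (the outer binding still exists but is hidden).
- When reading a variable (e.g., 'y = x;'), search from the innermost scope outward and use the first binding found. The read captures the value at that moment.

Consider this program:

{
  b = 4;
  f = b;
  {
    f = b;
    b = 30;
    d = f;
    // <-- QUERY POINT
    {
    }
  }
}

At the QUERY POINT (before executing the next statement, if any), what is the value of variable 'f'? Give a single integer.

Answer: 4

Derivation:
Step 1: enter scope (depth=1)
Step 2: declare b=4 at depth 1
Step 3: declare f=(read b)=4 at depth 1
Step 4: enter scope (depth=2)
Step 5: declare f=(read b)=4 at depth 2
Step 6: declare b=30 at depth 2
Step 7: declare d=(read f)=4 at depth 2
Visible at query point: b=30 d=4 f=4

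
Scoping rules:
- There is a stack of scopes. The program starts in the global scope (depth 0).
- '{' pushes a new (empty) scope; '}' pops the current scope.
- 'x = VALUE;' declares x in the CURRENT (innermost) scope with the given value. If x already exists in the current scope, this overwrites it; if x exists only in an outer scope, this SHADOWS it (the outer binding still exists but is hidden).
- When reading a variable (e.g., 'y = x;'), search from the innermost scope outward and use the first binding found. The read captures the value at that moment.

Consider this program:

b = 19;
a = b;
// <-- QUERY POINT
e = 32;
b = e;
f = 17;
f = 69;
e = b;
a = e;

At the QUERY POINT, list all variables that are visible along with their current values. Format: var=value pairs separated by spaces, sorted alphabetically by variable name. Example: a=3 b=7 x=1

Step 1: declare b=19 at depth 0
Step 2: declare a=(read b)=19 at depth 0
Visible at query point: a=19 b=19

Answer: a=19 b=19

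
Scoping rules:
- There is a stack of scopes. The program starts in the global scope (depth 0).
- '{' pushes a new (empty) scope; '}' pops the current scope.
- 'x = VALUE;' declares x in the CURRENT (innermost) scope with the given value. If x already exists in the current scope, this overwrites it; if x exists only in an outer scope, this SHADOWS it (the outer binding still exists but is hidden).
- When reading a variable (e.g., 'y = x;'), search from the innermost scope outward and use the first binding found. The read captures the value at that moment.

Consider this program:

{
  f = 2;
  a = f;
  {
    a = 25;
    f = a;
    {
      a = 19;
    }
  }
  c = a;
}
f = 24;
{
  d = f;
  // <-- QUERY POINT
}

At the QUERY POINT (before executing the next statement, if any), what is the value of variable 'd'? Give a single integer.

Step 1: enter scope (depth=1)
Step 2: declare f=2 at depth 1
Step 3: declare a=(read f)=2 at depth 1
Step 4: enter scope (depth=2)
Step 5: declare a=25 at depth 2
Step 6: declare f=(read a)=25 at depth 2
Step 7: enter scope (depth=3)
Step 8: declare a=19 at depth 3
Step 9: exit scope (depth=2)
Step 10: exit scope (depth=1)
Step 11: declare c=(read a)=2 at depth 1
Step 12: exit scope (depth=0)
Step 13: declare f=24 at depth 0
Step 14: enter scope (depth=1)
Step 15: declare d=(read f)=24 at depth 1
Visible at query point: d=24 f=24

Answer: 24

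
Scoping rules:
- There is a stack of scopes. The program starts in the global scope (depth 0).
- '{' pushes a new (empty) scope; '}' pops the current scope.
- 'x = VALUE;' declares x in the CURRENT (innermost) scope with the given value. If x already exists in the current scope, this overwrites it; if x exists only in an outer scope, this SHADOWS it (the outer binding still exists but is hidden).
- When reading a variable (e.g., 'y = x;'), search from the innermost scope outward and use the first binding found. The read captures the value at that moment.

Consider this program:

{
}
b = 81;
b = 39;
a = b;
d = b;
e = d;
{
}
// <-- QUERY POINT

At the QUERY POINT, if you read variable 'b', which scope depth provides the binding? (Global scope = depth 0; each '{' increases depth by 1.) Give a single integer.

Answer: 0

Derivation:
Step 1: enter scope (depth=1)
Step 2: exit scope (depth=0)
Step 3: declare b=81 at depth 0
Step 4: declare b=39 at depth 0
Step 5: declare a=(read b)=39 at depth 0
Step 6: declare d=(read b)=39 at depth 0
Step 7: declare e=(read d)=39 at depth 0
Step 8: enter scope (depth=1)
Step 9: exit scope (depth=0)
Visible at query point: a=39 b=39 d=39 e=39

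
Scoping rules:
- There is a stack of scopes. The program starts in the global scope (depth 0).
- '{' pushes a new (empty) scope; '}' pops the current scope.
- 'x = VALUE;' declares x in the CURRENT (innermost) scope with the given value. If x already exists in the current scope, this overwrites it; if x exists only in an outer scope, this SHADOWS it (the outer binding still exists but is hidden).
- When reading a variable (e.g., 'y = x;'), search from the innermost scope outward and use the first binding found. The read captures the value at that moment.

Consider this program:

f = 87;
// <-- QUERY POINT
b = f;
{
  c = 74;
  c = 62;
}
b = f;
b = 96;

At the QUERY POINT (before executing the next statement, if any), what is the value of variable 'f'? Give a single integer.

Step 1: declare f=87 at depth 0
Visible at query point: f=87

Answer: 87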